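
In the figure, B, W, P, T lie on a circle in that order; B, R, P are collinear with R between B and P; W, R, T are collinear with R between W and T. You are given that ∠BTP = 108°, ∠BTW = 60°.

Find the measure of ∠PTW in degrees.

∠PTW = 48°

1. ∠BWP = 72°  [cyclic BWPT, opposite ∠W+∠T]
2. ∠BPW = 60°  [same arc BW]
3. ∠PBW = 48°  [△BWP]
4. ∠PTW = 48°  [same arc WP]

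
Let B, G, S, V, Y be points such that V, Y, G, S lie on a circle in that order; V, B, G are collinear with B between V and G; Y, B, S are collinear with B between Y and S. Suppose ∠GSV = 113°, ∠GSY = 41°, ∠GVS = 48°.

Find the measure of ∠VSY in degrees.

∠VSY = 72°

1. ∠GYV = 67°  [cyclic VYGS, opposite ∠Y+∠S]
2. ∠GVY = 41°  [same arc YG]
3. ∠VGY = 72°  [△VYG]
4. ∠VSY = 72°  [same arc VY]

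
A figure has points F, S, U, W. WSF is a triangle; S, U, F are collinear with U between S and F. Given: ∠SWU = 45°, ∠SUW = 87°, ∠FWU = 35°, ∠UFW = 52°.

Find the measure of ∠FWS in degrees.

∠FWS = 80°

1. ∠USW = 48°  [△WSU]
2. ∠SFW = 52°  [U on ray FS]
3. ∠FSW = 48°  [U on ray SF]
4. ∠FWS = 80°  [△WSF]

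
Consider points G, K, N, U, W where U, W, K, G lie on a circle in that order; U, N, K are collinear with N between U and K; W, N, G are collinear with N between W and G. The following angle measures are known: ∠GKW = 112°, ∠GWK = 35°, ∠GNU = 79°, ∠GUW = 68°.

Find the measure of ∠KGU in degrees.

∠KGU = 99°

1. ∠KGW = 33°  [△WKG]
2. ∠GUK = 35°  [same arc KG]
3. ∠GNK = 101°  [linear pair at N on UK]
4. ∠GKU = 46°  [△KNG]
5. ∠KGU = 99°  [△UKG]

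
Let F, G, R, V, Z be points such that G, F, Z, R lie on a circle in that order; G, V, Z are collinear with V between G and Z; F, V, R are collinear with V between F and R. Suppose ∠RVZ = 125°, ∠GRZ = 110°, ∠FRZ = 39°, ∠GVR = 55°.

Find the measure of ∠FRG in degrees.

∠FRG = 71°

1. ∠GZR = 16°  [△ZVR]
2. ∠RGZ = 54°  [△GZR]
3. ∠FRG = 71°  [△GVR]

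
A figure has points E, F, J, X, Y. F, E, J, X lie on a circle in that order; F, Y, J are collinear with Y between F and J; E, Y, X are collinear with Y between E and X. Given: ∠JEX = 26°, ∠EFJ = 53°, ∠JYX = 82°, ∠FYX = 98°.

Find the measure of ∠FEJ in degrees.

1. ∠JFX = 26°  [same arc JX]
2. ∠EXJ = 53°  [same arc EJ]
3. ∠FJX = 45°  [△JYX]
4. ∠FXJ = 109°  [△FJX]
5. ∠FEJ = 71°  [cyclic FEJX, opposite ∠E+∠X]

∠FEJ = 71°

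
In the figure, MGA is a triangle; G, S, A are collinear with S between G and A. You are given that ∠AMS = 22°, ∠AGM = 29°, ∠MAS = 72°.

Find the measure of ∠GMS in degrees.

∠GMS = 57°

1. ∠ASM = 86°  [△MSA]
2. ∠MGS = 29°  [S on ray GA]
3. ∠GSM = 94°  [linear pair at S on GA]
4. ∠GMS = 57°  [△MGS]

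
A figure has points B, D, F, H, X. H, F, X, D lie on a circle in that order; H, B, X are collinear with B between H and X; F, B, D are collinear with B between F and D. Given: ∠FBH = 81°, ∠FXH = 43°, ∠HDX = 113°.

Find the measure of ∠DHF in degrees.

1. ∠FDH = 43°  [same arc HF]
2. ∠HFX = 67°  [cyclic HFXD, opposite ∠F+∠D]
3. ∠FHX = 70°  [△HFX]
4. ∠DFH = 29°  [△HBF]
5. ∠DHF = 108°  [△HFD]

∠DHF = 108°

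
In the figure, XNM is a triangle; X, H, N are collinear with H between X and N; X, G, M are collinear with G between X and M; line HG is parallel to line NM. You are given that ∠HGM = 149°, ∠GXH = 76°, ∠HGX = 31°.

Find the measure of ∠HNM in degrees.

∠HNM = 73°

1. ∠GHX = 73°  [△XHG]
2. ∠GHN = 107°  [linear pair at H on XN]
3. ∠HNM = 73°  [HG∥NM, co-interior at N–H]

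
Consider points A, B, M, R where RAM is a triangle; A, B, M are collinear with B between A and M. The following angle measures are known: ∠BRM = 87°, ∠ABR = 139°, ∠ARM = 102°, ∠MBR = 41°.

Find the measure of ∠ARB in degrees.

∠ARB = 15°

1. ∠BMR = 52°  [△RBM]
2. ∠AMR = 52°  [B on ray MA]
3. ∠MAR = 26°  [△RAM]
4. ∠BAR = 26°  [B on ray AM]
5. ∠ARB = 15°  [△RAB]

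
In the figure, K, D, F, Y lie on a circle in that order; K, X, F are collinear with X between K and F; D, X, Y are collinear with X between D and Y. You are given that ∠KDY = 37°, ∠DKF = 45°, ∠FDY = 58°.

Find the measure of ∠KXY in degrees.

1. ∠KFY = 37°  [same arc KY]
2. ∠DYF = 45°  [same arc DF]
3. ∠FXY = 98°  [△FXY]
4. ∠KXY = 82°  [linear pair at X on KF]

∠KXY = 82°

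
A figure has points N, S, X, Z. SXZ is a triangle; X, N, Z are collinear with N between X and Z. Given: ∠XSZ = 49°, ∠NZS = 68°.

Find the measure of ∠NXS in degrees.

1. ∠SZX = 68°  [N on ray ZX]
2. ∠SXZ = 63°  [△SXZ]
3. ∠NXS = 63°  [N on ray XZ]

∠NXS = 63°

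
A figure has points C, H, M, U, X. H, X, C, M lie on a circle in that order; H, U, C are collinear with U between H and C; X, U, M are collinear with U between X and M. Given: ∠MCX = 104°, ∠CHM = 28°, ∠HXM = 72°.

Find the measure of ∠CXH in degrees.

1. ∠HCM = 72°  [same arc HM]
2. ∠CMH = 80°  [△HCM]
3. ∠CXH = 100°  [cyclic HXCM, opposite ∠X+∠M]

∠CXH = 100°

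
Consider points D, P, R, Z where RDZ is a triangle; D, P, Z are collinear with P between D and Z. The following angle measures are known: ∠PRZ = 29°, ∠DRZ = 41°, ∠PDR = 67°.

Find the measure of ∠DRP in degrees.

1. ∠RDZ = 67°  [P on ray DZ]
2. ∠DZR = 72°  [△RDZ]
3. ∠PZR = 72°  [P on ray ZD]
4. ∠RPZ = 79°  [△RPZ]
5. ∠DPR = 101°  [linear pair at P on DZ]
6. ∠DRP = 12°  [△RDP]

∠DRP = 12°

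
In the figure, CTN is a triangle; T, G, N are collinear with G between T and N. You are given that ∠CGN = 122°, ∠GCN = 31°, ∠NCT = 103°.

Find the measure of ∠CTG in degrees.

1. ∠CNG = 27°  [△CGN]
2. ∠CNT = 27°  [G on ray NT]
3. ∠CTN = 50°  [△CTN]
4. ∠CTG = 50°  [G on ray TN]

∠CTG = 50°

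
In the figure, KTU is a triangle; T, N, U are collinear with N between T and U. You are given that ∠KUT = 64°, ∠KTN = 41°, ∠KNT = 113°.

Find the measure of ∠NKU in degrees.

∠NKU = 49°

1. ∠KUN = 64°  [N on ray UT]
2. ∠KNU = 67°  [linear pair at N on TU]
3. ∠NKU = 49°  [△KNU]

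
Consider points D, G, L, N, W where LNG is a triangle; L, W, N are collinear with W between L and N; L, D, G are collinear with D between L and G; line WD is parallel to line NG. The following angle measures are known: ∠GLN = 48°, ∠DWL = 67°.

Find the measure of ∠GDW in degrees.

1. ∠DLW = 48°  [W on LN, D on LG]
2. ∠LDW = 65°  [△LWD]
3. ∠GDW = 115°  [linear pair at D on LG]

∠GDW = 115°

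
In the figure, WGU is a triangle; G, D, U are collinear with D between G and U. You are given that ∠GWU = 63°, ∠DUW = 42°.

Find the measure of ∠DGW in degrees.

∠DGW = 75°

1. ∠GUW = 42°  [D on ray UG]
2. ∠UGW = 75°  [△WGU]
3. ∠DGW = 75°  [D on ray GU]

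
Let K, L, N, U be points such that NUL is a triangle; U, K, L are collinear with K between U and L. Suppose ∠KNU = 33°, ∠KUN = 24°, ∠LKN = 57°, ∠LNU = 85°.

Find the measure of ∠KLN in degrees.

1. ∠LUN = 24°  [K on ray UL]
2. ∠NLU = 71°  [△NUL]
3. ∠KLN = 71°  [K on ray LU]

∠KLN = 71°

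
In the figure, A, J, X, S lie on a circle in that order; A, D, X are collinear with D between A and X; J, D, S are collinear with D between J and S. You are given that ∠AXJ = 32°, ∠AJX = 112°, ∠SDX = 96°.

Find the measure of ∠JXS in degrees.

1. ∠ASJ = 32°  [same arc AJ]
2. ∠JAX = 36°  [△AJX]
3. ∠ADS = 84°  [linear pair at D on AX]
4. ∠SAX = 64°  [△ADS]
5. ∠JSX = 36°  [same arc JX]
6. ∠SJX = 64°  [same arc XS]
7. ∠JXS = 80°  [△JXS]

∠JXS = 80°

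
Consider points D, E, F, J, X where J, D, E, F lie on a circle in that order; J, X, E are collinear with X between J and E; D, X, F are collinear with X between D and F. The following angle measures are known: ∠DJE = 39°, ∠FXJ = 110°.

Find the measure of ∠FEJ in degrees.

1. ∠DFE = 39°  [same arc DE]
2. ∠EXF = 70°  [linear pair at X on JE]
3. ∠FEJ = 71°  [△EXF]

∠FEJ = 71°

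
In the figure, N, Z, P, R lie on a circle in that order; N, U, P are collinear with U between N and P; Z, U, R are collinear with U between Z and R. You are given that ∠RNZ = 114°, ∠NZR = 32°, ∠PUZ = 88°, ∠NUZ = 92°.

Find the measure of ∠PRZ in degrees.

1. ∠NPR = 32°  [same arc NR]
2. ∠PUR = 92°  [vertical angles at U]
3. ∠PRZ = 56°  [△PUR]

∠PRZ = 56°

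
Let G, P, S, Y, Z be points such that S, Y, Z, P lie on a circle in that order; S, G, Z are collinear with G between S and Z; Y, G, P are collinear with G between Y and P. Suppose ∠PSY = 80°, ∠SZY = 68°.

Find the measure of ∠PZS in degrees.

∠PZS = 32°

1. ∠SPY = 68°  [same arc SY]
2. ∠PYS = 32°  [△SYP]
3. ∠PZS = 32°  [same arc SP]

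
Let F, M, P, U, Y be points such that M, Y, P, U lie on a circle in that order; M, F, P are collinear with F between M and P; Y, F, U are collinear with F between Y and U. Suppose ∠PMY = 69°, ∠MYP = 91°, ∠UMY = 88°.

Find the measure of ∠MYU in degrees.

1. ∠MPY = 20°  [△MYP]
2. ∠MUY = 20°  [same arc MY]
3. ∠MYU = 72°  [△MYU]

∠MYU = 72°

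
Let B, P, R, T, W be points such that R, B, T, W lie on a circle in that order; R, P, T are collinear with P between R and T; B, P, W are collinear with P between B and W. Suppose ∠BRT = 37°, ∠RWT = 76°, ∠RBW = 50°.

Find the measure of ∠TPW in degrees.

∠TPW = 93°

1. ∠BWT = 37°  [same arc BT]
2. ∠RTW = 50°  [same arc RW]
3. ∠TPW = 93°  [△TPW]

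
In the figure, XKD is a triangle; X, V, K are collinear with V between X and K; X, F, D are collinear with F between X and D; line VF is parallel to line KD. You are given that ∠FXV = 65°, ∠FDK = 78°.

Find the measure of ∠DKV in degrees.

1. ∠DXK = 65°  [V on XK, F on XD]
2. ∠KDX = 78°  [F on ray DX]
3. ∠DKX = 37°  [△XKD]
4. ∠DKV = 37°  [V on ray KX]

∠DKV = 37°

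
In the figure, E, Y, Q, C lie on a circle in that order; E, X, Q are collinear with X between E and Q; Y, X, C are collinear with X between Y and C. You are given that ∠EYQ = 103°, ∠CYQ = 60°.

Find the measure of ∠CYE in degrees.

1. ∠ECQ = 77°  [cyclic EYQC, opposite ∠Y+∠C]
2. ∠CEQ = 60°  [same arc QC]
3. ∠CQE = 43°  [△EQC]
4. ∠CYE = 43°  [same arc EC]

∠CYE = 43°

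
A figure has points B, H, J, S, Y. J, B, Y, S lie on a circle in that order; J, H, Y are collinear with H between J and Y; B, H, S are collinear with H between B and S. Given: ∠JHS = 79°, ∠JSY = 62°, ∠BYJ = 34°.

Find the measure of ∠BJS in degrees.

1. ∠BHY = 79°  [vertical angles at H]
2. ∠JBY = 118°  [cyclic JBYS, opposite ∠B+∠S]
3. ∠BSJ = 34°  [same arc JB]
4. ∠BJY = 28°  [△JBY]
5. ∠BHJ = 101°  [linear pair at H on JY]
6. ∠JBS = 51°  [△JHB]
7. ∠BJS = 95°  [△JBS]

∠BJS = 95°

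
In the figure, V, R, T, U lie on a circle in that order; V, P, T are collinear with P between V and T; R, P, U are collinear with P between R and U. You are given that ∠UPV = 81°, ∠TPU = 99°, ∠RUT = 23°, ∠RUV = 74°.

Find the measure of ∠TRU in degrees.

∠TRU = 25°

1. ∠RPT = 81°  [vertical angles at P]
2. ∠RTV = 74°  [same arc VR]
3. ∠TRU = 25°  [△RPT]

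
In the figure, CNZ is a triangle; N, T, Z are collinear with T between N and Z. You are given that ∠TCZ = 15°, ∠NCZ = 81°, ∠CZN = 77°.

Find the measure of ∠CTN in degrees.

∠CTN = 92°

1. ∠CZT = 77°  [T on ray ZN]
2. ∠CTZ = 88°  [△CTZ]
3. ∠CTN = 92°  [linear pair at T on NZ]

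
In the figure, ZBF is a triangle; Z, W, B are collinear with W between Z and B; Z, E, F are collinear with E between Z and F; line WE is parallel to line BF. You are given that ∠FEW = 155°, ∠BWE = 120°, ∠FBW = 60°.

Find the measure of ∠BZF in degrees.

1. ∠WEZ = 25°  [linear pair at E on ZF]
2. ∠FBZ = 60°  [W on ray BZ]
3. ∠BFZ = 25°  [WE∥BF, corresponding at E]
4. ∠BZF = 95°  [△ZBF]

∠BZF = 95°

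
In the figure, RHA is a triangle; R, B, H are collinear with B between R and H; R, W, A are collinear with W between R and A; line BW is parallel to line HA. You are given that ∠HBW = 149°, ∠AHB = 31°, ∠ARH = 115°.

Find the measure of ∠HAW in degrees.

∠HAW = 34°

1. ∠AHR = 31°  [B on ray HR]
2. ∠HAR = 34°  [△RHA]
3. ∠HAW = 34°  [W on ray AR]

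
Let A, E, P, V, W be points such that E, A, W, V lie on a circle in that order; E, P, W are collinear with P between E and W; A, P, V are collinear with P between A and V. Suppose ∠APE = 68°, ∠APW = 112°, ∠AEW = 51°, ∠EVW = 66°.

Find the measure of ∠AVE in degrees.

∠AVE = 15°

1. ∠EAW = 114°  [cyclic EAWV, opposite ∠A+∠V]
2. ∠AWE = 15°  [△EAW]
3. ∠AVE = 15°  [same arc EA]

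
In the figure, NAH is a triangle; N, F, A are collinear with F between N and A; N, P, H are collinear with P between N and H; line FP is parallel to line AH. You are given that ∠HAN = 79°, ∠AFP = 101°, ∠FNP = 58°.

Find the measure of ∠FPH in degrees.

∠FPH = 137°

1. ∠NFP = 79°  [FP∥AH, corresponding at F]
2. ∠FPN = 43°  [△NFP]
3. ∠FPH = 137°  [linear pair at P on NH]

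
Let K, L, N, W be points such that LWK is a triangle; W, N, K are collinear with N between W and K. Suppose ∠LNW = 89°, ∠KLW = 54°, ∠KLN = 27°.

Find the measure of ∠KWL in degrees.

1. ∠KNL = 91°  [linear pair at N on WK]
2. ∠LKN = 62°  [△LNK]
3. ∠LKW = 62°  [N on ray KW]
4. ∠KWL = 64°  [△LWK]

∠KWL = 64°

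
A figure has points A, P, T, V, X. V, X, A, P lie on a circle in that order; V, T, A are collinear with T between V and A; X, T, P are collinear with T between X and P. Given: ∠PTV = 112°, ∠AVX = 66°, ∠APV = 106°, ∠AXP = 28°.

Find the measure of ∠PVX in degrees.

1. ∠APX = 66°  [same arc XA]
2. ∠PAX = 86°  [△XAP]
3. ∠PVX = 94°  [cyclic VXAP, opposite ∠V+∠A]

∠PVX = 94°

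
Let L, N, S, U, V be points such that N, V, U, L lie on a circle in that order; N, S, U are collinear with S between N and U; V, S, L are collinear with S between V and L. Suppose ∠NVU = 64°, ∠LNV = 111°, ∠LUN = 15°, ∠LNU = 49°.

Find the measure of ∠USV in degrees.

1. ∠LVN = 15°  [same arc NL]
2. ∠LVU = 49°  [same arc UL]
3. ∠NLV = 54°  [△NVL]
4. ∠NUV = 54°  [same arc NV]
5. ∠USV = 77°  [△VSU]

∠USV = 77°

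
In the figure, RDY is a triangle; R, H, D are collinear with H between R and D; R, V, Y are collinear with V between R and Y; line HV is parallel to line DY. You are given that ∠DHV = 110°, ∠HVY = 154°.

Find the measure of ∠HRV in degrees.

∠HRV = 84°

1. ∠RHV = 70°  [linear pair at H on RD]
2. ∠HVR = 26°  [linear pair at V on RY]
3. ∠HRV = 84°  [△RHV]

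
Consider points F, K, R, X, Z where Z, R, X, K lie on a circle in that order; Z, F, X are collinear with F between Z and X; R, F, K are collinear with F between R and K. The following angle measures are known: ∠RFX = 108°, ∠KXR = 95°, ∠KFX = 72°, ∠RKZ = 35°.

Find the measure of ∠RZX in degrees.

∠RZX = 48°

1. ∠RFZ = 72°  [linear pair at F on ZX]
2. ∠KZR = 85°  [cyclic ZRXK, opposite ∠Z+∠X]
3. ∠KRZ = 60°  [△ZRK]
4. ∠RZX = 48°  [△ZFR]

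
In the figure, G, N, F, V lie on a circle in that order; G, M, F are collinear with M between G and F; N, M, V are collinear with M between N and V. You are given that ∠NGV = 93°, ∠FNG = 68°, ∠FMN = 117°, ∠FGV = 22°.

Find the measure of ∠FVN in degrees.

1. ∠NFV = 87°  [cyclic GNFV, opposite ∠G+∠F]
2. ∠FNV = 22°  [same arc FV]
3. ∠FVN = 71°  [△NFV]

∠FVN = 71°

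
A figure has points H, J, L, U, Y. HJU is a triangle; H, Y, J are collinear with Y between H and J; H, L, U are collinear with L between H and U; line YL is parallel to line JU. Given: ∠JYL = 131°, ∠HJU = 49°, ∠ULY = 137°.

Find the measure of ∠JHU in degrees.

1. ∠HYL = 49°  [linear pair at Y on HJ]
2. ∠HLY = 43°  [linear pair at L on HU]
3. ∠LHY = 88°  [△HYL]
4. ∠JHU = 88°  [Y on HJ, L on HU]

∠JHU = 88°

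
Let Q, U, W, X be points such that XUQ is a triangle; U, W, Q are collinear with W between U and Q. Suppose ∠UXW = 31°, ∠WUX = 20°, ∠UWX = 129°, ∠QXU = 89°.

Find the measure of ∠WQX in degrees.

∠WQX = 71°

1. ∠QUX = 20°  [W on ray UQ]
2. ∠UQX = 71°  [△XUQ]
3. ∠WQX = 71°  [W on ray QU]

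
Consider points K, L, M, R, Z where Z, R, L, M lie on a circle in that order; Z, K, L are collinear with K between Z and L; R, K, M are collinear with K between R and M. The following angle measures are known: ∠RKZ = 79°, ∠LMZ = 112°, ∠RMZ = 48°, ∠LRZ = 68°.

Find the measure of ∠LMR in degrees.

∠LMR = 64°

1. ∠RLZ = 48°  [same arc ZR]
2. ∠LZR = 64°  [△ZRL]
3. ∠LMR = 64°  [same arc RL]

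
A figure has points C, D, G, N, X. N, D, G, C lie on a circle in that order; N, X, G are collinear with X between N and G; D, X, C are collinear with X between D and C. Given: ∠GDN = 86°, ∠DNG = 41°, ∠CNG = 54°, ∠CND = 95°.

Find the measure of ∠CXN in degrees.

∠CXN = 73°

1. ∠DGN = 53°  [△NDG]
2. ∠DCN = 53°  [same arc ND]
3. ∠CXN = 73°  [△NXC]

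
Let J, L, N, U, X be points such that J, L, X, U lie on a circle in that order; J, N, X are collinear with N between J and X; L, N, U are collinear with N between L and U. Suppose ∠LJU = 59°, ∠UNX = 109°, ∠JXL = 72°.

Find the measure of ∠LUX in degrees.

∠LUX = 22°

1. ∠LXU = 121°  [cyclic JLXU, opposite ∠J+∠X]
2. ∠JNL = 109°  [vertical angles at N]
3. ∠LNX = 71°  [linear pair at N on JX]
4. ∠ULX = 37°  [△LNX]
5. ∠LUX = 22°  [△LXU]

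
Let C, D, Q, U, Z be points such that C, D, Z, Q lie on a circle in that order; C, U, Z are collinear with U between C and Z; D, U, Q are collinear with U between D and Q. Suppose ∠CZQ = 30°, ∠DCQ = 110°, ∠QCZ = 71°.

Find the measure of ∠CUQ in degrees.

1. ∠CDQ = 30°  [same arc CQ]
2. ∠CQD = 40°  [△CDQ]
3. ∠CUQ = 69°  [△CUQ]

∠CUQ = 69°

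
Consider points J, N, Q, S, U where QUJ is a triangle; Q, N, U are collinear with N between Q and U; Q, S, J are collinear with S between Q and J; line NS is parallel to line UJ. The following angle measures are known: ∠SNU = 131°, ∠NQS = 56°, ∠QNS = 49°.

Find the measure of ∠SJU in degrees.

1. ∠NSQ = 75°  [△QNS]
2. ∠JSN = 105°  [linear pair at S on QJ]
3. ∠SJU = 75°  [NS∥UJ, co-interior at J–S]

∠SJU = 75°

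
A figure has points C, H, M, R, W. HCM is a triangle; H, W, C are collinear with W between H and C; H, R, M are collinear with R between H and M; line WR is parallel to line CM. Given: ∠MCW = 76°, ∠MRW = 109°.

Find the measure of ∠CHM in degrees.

∠CHM = 33°

1. ∠HCM = 76°  [W on ray CH]
2. ∠HRW = 71°  [linear pair at R on HM]
3. ∠HWR = 76°  [WR∥CM, corresponding at W]
4. ∠RHW = 33°  [△HWR]
5. ∠CHM = 33°  [W on HC, R on HM]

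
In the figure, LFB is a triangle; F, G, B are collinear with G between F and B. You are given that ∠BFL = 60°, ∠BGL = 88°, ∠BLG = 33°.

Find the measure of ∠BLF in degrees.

∠BLF = 61°

1. ∠GBL = 59°  [△LGB]
2. ∠FBL = 59°  [G on ray BF]
3. ∠BLF = 61°  [△LFB]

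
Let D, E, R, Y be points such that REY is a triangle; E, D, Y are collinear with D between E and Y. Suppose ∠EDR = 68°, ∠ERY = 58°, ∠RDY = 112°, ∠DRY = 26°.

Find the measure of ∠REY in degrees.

∠REY = 80°

1. ∠DYR = 42°  [△RDY]
2. ∠EYR = 42°  [D on ray YE]
3. ∠REY = 80°  [△REY]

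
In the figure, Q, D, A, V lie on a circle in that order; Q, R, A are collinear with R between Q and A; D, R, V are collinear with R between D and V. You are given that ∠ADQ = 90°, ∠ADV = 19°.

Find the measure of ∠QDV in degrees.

∠QDV = 71°

1. ∠AVQ = 90°  [cyclic QDAV, opposite ∠D+∠V]
2. ∠AQV = 19°  [same arc AV]
3. ∠QAV = 71°  [△QAV]
4. ∠QDV = 71°  [same arc QV]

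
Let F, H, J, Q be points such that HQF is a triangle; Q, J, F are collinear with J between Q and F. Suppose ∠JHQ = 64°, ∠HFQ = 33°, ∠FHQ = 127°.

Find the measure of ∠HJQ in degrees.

∠HJQ = 96°

1. ∠FQH = 20°  [△HQF]
2. ∠HQJ = 20°  [J on ray QF]
3. ∠HJQ = 96°  [△HQJ]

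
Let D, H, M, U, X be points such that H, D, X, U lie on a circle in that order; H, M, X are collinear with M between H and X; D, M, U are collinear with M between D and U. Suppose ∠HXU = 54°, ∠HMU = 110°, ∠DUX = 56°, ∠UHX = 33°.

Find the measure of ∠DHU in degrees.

∠DHU = 89°

1. ∠HDU = 54°  [same arc HU]
2. ∠DUH = 37°  [△HMU]
3. ∠DHU = 89°  [△HDU]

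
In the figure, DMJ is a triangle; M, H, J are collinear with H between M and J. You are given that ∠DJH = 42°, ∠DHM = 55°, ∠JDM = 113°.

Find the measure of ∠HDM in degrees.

∠HDM = 100°

1. ∠DJM = 42°  [H on ray JM]
2. ∠DMJ = 25°  [△DMJ]
3. ∠DMH = 25°  [H on ray MJ]
4. ∠HDM = 100°  [△DMH]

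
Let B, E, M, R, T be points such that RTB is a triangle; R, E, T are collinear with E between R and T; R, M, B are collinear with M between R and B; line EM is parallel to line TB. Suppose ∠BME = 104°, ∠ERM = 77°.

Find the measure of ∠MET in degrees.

1. ∠EMR = 76°  [linear pair at M on RB]
2. ∠MER = 27°  [△REM]
3. ∠MET = 153°  [linear pair at E on RT]

∠MET = 153°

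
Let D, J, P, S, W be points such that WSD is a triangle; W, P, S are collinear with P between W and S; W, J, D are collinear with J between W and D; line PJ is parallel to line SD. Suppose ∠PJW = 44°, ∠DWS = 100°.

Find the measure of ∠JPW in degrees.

∠JPW = 36°

1. ∠SDW = 44°  [PJ∥SD, corresponding at J]
2. ∠DSW = 36°  [△WSD]
3. ∠JPW = 36°  [PJ∥SD, corresponding at P]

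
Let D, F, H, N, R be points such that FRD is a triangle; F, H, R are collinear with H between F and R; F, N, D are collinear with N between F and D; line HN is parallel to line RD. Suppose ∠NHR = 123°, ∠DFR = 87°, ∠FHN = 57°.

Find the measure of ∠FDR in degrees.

∠FDR = 36°

1. ∠HFN = 87°  [H on FR, N on FD]
2. ∠FNH = 36°  [△FHN]
3. ∠FDR = 36°  [HN∥RD, corresponding at N]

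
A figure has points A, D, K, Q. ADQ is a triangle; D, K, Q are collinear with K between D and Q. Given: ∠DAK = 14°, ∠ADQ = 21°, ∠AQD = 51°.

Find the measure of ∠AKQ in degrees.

∠AKQ = 35°

1. ∠ADK = 21°  [K on ray DQ]
2. ∠AKD = 145°  [△ADK]
3. ∠AKQ = 35°  [linear pair at K on DQ]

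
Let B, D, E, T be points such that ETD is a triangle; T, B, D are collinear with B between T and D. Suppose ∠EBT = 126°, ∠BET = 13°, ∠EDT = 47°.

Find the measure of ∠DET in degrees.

1. ∠BTE = 41°  [△ETB]
2. ∠DTE = 41°  [B on ray TD]
3. ∠DET = 92°  [△ETD]

∠DET = 92°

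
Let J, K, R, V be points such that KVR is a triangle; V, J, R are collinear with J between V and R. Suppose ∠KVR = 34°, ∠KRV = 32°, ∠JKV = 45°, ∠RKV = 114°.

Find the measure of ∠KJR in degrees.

∠KJR = 79°

1. ∠JVK = 34°  [J on ray VR]
2. ∠KJV = 101°  [△KVJ]
3. ∠KJR = 79°  [linear pair at J on VR]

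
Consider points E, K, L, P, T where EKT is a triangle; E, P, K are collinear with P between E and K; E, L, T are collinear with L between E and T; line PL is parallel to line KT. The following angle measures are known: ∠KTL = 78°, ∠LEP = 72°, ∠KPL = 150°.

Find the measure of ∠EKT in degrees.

1. ∠ETK = 78°  [L on ray TE]
2. ∠KET = 72°  [P on EK, L on ET]
3. ∠EKT = 30°  [△EKT]

∠EKT = 30°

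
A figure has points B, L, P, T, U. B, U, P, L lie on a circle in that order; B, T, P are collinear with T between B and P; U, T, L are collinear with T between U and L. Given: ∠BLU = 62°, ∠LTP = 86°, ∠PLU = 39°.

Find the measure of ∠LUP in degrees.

1. ∠BPU = 62°  [same arc BU]
2. ∠BTU = 86°  [vertical angles at T]
3. ∠PTU = 94°  [linear pair at T on BP]
4. ∠LUP = 24°  [△UTP]

∠LUP = 24°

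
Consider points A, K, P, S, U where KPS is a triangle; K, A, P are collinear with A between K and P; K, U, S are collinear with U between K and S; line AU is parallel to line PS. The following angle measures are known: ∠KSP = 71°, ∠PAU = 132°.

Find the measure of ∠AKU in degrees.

∠AKU = 61°

1. ∠AUK = 71°  [AU∥PS, corresponding at U]
2. ∠KAU = 48°  [linear pair at A on KP]
3. ∠AKU = 61°  [△KAU]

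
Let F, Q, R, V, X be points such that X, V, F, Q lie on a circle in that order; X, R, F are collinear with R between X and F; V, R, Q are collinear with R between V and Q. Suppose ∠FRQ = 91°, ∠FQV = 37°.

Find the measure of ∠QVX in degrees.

1. ∠VRX = 91°  [vertical angles at R]
2. ∠FXV = 37°  [same arc VF]
3. ∠QVX = 52°  [△XRV]

∠QVX = 52°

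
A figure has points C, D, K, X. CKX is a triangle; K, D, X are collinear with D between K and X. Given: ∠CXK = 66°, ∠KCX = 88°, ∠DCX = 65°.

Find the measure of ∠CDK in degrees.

∠CDK = 131°

1. ∠CXD = 66°  [D on ray XK]
2. ∠CDX = 49°  [△CDX]
3. ∠CDK = 131°  [linear pair at D on KX]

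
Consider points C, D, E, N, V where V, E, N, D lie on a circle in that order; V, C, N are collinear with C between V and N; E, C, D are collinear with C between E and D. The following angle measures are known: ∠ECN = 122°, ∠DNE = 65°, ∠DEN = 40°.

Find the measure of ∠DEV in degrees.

∠DEV = 47°

1. ∠DCV = 122°  [vertical angles at C]
2. ∠DVE = 115°  [cyclic VEND, opposite ∠V+∠N]
3. ∠DVN = 40°  [same arc ND]
4. ∠EDV = 18°  [△VCD]
5. ∠DEV = 47°  [△VED]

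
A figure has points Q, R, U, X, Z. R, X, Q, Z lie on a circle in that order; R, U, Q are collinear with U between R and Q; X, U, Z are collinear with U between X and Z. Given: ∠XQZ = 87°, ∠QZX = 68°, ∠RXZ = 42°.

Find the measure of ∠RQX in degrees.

1. ∠XRZ = 93°  [cyclic RXQZ, opposite ∠R+∠Q]
2. ∠RZX = 45°  [△RXZ]
3. ∠RQX = 45°  [same arc RX]

∠RQX = 45°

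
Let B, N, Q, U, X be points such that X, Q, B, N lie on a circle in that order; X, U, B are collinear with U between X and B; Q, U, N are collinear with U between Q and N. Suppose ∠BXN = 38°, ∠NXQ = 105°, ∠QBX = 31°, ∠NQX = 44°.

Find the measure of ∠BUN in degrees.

∠BUN = 69°

1. ∠BQN = 38°  [same arc BN]
2. ∠NBQ = 75°  [cyclic XQBN, opposite ∠X+∠B]
3. ∠NBX = 44°  [same arc XN]
4. ∠BNQ = 67°  [△QBN]
5. ∠BUN = 69°  [△BUN]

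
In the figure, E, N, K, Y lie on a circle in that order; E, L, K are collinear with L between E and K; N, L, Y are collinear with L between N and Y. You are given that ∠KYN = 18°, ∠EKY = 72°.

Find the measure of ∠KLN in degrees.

1. ∠KEN = 18°  [same arc NK]
2. ∠ENY = 72°  [same arc EY]
3. ∠ELN = 90°  [△ELN]
4. ∠KLN = 90°  [linear pair at L on EK]

∠KLN = 90°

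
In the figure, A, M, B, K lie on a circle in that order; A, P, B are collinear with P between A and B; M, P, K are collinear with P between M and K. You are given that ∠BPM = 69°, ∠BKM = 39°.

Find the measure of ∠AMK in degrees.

∠AMK = 30°

1. ∠APM = 111°  [linear pair at P on AB]
2. ∠BAM = 39°  [same arc MB]
3. ∠AMK = 30°  [△APM]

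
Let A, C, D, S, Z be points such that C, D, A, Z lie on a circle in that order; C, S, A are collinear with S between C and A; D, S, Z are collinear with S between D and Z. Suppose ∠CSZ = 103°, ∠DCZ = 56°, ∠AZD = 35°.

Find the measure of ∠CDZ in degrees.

∠CDZ = 68°

1. ∠ASD = 103°  [vertical angles at S]
2. ∠ACD = 35°  [same arc DA]
3. ∠CSD = 77°  [linear pair at S on CA]
4. ∠CDZ = 68°  [△CSD]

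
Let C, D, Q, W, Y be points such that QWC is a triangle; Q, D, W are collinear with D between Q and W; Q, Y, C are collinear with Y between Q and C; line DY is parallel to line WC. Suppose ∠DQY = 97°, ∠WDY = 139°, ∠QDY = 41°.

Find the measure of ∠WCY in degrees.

1. ∠DYQ = 42°  [△QDY]
2. ∠CYD = 138°  [linear pair at Y on QC]
3. ∠WCY = 42°  [DY∥WC, co-interior at C–Y]

∠WCY = 42°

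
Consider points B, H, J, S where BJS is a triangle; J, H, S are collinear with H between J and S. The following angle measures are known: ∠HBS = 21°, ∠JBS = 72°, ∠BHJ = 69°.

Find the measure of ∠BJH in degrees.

∠BJH = 60°

1. ∠BHS = 111°  [linear pair at H on JS]
2. ∠BSH = 48°  [△BHS]
3. ∠BSJ = 48°  [H on ray SJ]
4. ∠BJS = 60°  [△BJS]
5. ∠BJH = 60°  [H on ray JS]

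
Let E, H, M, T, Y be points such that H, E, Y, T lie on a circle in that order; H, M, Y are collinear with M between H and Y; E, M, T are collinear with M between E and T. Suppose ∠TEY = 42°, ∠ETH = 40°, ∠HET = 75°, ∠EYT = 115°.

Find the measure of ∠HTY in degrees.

1. ∠THY = 42°  [same arc YT]
2. ∠HYT = 75°  [same arc HT]
3. ∠HTY = 63°  [△HYT]

∠HTY = 63°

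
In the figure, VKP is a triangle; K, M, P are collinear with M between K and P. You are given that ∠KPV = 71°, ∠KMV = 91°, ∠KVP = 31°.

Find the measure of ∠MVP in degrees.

∠MVP = 20°

1. ∠MPV = 71°  [M on ray PK]
2. ∠PMV = 89°  [linear pair at M on KP]
3. ∠MVP = 20°  [△VMP]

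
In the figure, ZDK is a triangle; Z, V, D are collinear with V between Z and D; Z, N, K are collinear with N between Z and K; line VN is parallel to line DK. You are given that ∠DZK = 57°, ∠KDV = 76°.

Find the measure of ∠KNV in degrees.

1. ∠KDZ = 76°  [V on ray DZ]
2. ∠DKZ = 47°  [△ZDK]
3. ∠VNZ = 47°  [VN∥DK, corresponding at N]
4. ∠KNV = 133°  [linear pair at N on ZK]

∠KNV = 133°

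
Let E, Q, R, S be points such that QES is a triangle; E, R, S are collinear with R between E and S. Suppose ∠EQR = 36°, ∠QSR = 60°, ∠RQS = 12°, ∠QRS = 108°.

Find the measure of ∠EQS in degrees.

∠EQS = 48°

1. ∠ESQ = 60°  [R on ray SE]
2. ∠ERQ = 72°  [linear pair at R on ES]
3. ∠QER = 72°  [△QER]
4. ∠QES = 72°  [R on ray ES]
5. ∠EQS = 48°  [△QES]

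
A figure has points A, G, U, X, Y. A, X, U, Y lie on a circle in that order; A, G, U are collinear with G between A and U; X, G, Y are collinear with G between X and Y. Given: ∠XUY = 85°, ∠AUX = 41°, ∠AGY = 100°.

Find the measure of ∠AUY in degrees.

1. ∠XAY = 95°  [cyclic AXUY, opposite ∠A+∠U]
2. ∠AYX = 41°  [same arc AX]
3. ∠AXY = 44°  [△AXY]
4. ∠AUY = 44°  [same arc AY]

∠AUY = 44°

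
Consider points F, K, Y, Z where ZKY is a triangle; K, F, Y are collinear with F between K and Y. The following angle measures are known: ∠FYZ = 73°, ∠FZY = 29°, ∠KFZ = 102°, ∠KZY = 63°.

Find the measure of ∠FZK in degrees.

∠FZK = 34°

1. ∠KYZ = 73°  [F on ray YK]
2. ∠YKZ = 44°  [△ZKY]
3. ∠FKZ = 44°  [F on ray KY]
4. ∠FZK = 34°  [△ZKF]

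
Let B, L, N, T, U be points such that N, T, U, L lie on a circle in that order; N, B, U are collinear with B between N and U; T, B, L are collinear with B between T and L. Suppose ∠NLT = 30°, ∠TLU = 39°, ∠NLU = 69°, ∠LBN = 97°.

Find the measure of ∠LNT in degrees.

1. ∠LNU = 53°  [△NBL]
2. ∠LUN = 58°  [△NUL]
3. ∠LTN = 58°  [same arc NL]
4. ∠LNT = 92°  [△NTL]

∠LNT = 92°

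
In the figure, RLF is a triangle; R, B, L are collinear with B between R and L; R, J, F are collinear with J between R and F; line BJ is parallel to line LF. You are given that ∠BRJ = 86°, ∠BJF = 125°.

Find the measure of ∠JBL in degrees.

∠JBL = 141°

1. ∠BJR = 55°  [linear pair at J on RF]
2. ∠JBR = 39°  [△RBJ]
3. ∠JBL = 141°  [linear pair at B on RL]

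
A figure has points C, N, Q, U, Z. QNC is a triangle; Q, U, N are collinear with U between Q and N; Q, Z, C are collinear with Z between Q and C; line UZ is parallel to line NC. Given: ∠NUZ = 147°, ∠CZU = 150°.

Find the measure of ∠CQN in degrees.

∠CQN = 117°

1. ∠QUZ = 33°  [linear pair at U on QN]
2. ∠QZU = 30°  [linear pair at Z on QC]
3. ∠UQZ = 117°  [△QUZ]
4. ∠CQN = 117°  [U on QN, Z on QC]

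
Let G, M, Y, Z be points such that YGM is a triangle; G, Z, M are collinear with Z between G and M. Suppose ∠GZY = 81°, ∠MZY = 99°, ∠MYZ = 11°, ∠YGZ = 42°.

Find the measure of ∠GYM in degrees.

∠GYM = 68°

1. ∠YMZ = 70°  [△YZM]
2. ∠MGY = 42°  [Z on ray GM]
3. ∠GMY = 70°  [Z on ray MG]
4. ∠GYM = 68°  [△YGM]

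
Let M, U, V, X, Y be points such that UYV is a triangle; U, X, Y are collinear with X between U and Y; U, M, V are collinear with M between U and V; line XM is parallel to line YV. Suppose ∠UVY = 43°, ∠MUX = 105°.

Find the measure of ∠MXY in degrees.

1. ∠UMX = 43°  [XM∥YV, corresponding at M]
2. ∠MXU = 32°  [△UXM]
3. ∠MXY = 148°  [linear pair at X on UY]

∠MXY = 148°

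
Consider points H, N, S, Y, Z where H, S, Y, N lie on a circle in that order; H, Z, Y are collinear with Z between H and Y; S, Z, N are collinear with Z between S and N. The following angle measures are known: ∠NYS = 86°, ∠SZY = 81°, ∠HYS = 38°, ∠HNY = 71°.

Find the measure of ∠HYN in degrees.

1. ∠NHS = 94°  [cyclic HSYN, opposite ∠H+∠Y]
2. ∠HNS = 38°  [same arc HS]
3. ∠HSN = 48°  [△HSN]
4. ∠HYN = 48°  [same arc HN]

∠HYN = 48°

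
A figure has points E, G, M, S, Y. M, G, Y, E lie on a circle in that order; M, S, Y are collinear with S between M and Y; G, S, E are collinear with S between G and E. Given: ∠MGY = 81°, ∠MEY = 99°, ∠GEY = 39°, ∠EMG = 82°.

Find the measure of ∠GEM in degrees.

∠GEM = 60°

1. ∠GMY = 39°  [same arc GY]
2. ∠GYM = 60°  [△MGY]
3. ∠GEM = 60°  [same arc MG]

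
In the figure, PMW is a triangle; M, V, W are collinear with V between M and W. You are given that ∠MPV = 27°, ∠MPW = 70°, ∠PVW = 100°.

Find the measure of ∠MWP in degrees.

1. ∠MVP = 80°  [linear pair at V on MW]
2. ∠PMV = 73°  [△PMV]
3. ∠PMW = 73°  [V on ray MW]
4. ∠MWP = 37°  [△PMW]

∠MWP = 37°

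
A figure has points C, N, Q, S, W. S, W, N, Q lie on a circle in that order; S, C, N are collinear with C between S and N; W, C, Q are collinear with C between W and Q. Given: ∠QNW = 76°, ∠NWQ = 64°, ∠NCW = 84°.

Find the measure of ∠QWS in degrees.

∠QWS = 44°

1. ∠NQW = 40°  [△WNQ]
2. ∠SCW = 96°  [linear pair at C on SN]
3. ∠NSW = 40°  [same arc WN]
4. ∠QWS = 44°  [△SCW]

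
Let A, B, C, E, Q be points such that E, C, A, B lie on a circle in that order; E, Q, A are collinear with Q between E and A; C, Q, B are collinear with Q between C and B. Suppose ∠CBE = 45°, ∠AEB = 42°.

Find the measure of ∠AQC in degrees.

1. ∠CAE = 45°  [same arc EC]
2. ∠ACB = 42°  [same arc AB]
3. ∠AQC = 93°  [△CQA]

∠AQC = 93°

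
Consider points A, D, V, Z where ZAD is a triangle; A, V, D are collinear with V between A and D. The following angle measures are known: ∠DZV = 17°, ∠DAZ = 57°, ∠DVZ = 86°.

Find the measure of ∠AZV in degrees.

1. ∠VAZ = 57°  [V on ray AD]
2. ∠AVZ = 94°  [linear pair at V on AD]
3. ∠AZV = 29°  [△ZAV]

∠AZV = 29°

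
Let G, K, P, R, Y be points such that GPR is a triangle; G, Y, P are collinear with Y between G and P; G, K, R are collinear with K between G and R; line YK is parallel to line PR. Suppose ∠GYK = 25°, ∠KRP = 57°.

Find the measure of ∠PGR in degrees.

1. ∠GPR = 25°  [YK∥PR, corresponding at Y]
2. ∠GRP = 57°  [K on ray RG]
3. ∠PGR = 98°  [△GPR]

∠PGR = 98°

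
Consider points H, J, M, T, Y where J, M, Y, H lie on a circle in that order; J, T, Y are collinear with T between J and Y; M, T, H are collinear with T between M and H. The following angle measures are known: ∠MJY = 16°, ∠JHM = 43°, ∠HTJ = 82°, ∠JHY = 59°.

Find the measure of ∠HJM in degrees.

∠HJM = 71°

1. ∠HJY = 55°  [△JTH]
2. ∠HYJ = 66°  [△JYH]
3. ∠HMJ = 66°  [same arc JH]
4. ∠HJM = 71°  [△JMH]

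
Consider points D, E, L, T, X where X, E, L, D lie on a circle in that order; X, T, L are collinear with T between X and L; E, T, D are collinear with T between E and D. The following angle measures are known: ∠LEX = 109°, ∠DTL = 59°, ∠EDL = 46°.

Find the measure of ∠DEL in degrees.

∠DEL = 34°

1. ∠LDX = 71°  [cyclic XELD, opposite ∠E+∠D]
2. ∠DLX = 75°  [△LTD]
3. ∠DXL = 34°  [△XLD]
4. ∠DEL = 34°  [same arc LD]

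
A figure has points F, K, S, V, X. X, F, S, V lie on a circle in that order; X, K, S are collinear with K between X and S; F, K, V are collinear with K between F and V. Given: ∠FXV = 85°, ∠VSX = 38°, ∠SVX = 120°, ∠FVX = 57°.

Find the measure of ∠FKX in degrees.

∠FKX = 79°

1. ∠VFX = 38°  [△XFV]
2. ∠SFX = 60°  [cyclic XFSV, opposite ∠F+∠V]
3. ∠FSX = 57°  [same arc XF]
4. ∠FXS = 63°  [△XFS]
5. ∠FKX = 79°  [△XKF]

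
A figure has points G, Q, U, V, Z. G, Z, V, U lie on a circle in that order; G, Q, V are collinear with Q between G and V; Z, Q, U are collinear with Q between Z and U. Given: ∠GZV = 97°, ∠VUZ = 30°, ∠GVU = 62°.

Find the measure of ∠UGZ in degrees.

∠UGZ = 65°

1. ∠GUV = 83°  [cyclic GZVU, opposite ∠Z+∠U]
2. ∠UQV = 88°  [△VQU]
3. ∠GZU = 62°  [same arc GU]
4. ∠UGV = 35°  [△GVU]
5. ∠GQU = 92°  [linear pair at Q on GV]
6. ∠GUZ = 53°  [△GQU]
7. ∠UGZ = 65°  [△GZU]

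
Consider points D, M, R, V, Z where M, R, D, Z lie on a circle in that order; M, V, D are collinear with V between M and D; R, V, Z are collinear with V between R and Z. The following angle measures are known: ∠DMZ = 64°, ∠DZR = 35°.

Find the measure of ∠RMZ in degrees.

∠RMZ = 99°

1. ∠DRZ = 64°  [same arc DZ]
2. ∠RDZ = 81°  [△RDZ]
3. ∠RMZ = 99°  [cyclic MRDZ, opposite ∠M+∠D]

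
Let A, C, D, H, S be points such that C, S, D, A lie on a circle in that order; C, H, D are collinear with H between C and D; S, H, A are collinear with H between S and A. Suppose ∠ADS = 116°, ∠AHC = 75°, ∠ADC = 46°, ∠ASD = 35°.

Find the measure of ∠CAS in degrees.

∠CAS = 70°

1. ∠ACS = 64°  [cyclic CSDA, opposite ∠C+∠D]
2. ∠ASC = 46°  [same arc CA]
3. ∠CAS = 70°  [△CSA]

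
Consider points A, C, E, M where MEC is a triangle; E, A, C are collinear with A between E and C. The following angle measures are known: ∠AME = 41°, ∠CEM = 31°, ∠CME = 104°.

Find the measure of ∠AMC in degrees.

1. ∠ECM = 45°  [△MEC]
2. ∠AEM = 31°  [A on ray EC]
3. ∠ACM = 45°  [A on ray CE]
4. ∠EAM = 108°  [△MEA]
5. ∠CAM = 72°  [linear pair at A on EC]
6. ∠AMC = 63°  [△MAC]

∠AMC = 63°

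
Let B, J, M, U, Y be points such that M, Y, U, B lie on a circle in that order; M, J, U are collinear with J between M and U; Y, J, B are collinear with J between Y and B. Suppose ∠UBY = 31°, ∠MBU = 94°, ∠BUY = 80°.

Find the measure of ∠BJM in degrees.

∠BJM = 48°

1. ∠UMY = 31°  [same arc YU]
2. ∠BYU = 69°  [△YUB]
3. ∠MYU = 86°  [cyclic MYUB, opposite ∠Y+∠B]
4. ∠MUY = 63°  [△MYU]
5. ∠BMU = 69°  [same arc UB]
6. ∠MBY = 63°  [same arc MY]
7. ∠BJM = 48°  [△MJB]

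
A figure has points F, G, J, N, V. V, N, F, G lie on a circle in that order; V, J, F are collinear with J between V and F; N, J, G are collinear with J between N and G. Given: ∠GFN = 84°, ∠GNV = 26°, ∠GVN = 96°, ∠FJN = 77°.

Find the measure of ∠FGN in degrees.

∠FGN = 51°

1. ∠GFV = 26°  [same arc VG]
2. ∠GJV = 77°  [vertical angles at J]
3. ∠FJG = 103°  [linear pair at J on VF]
4. ∠FGN = 51°  [△FJG]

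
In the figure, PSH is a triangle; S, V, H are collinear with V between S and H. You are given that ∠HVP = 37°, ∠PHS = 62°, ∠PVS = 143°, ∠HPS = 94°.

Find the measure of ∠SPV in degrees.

1. ∠HSP = 24°  [△PSH]
2. ∠PSV = 24°  [V on ray SH]
3. ∠SPV = 13°  [△PSV]

∠SPV = 13°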